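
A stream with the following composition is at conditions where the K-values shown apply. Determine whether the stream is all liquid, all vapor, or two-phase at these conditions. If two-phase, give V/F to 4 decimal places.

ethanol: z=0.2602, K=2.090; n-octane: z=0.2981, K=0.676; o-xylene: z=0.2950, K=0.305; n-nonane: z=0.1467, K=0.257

all liquid

ΣzᵢKᵢ = 0.8730; Σzᵢ/Kᵢ = 2.1035.
Since ΣzᵢKᵢ < 1 the mixture is below its bubble point — single liquid phase.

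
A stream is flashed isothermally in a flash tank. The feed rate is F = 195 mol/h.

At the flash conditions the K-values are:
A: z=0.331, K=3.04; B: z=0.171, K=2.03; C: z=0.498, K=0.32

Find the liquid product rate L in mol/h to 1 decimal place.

L = 110.5 mol/h

Rachford–Rice: g(V/F) = Σ zᵢ(Kᵢ−1)/(1+V/F(Kᵢ−1)) = 0.
Check two-phase: ΣzᵢKᵢ = 1.513 > 1 and Σzᵢ/Kᵢ = 1.749 > 1, so g(0) = 0.513 > 0 and g(1) = -0.749 < 0.
Iterate (Newton) starting at V/F = 0.5:
  V/F = 0.500: g = -0.0626, g' = -0.945 → V/F = 0.434
  V/F = 0.434: g = -0.0004, g' = -0.938 → V/F = 0.433
Converged at V/F = 0.433.
Then V = V/F·F = 0.4334·195 = 84.5 mol/h and L = F − V = 110.5 mol/h.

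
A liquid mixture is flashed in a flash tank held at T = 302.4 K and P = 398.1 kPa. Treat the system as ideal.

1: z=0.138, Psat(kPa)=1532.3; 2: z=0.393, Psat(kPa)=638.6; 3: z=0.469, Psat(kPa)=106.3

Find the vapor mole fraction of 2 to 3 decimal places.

y_2 = 0.543

Raoult's law: Kᵢ = Pᵢˢᵃᵗ/P = Pᵢˢᵃᵗ/398.1.
  K_1 = 1532.3/398.1 = 3.84903, K_2 = 638.6/398.1 = 1.60412, K_3 = 106.3/398.1 = 0.26702
Let ψ = V/F and solve Σ zᵢ(Kᵢ−1)/(1+ψ(Kᵢ−1)) = 0.
Feasibility: ΣzᵢKᵢ = 1.287, Σzᵢ/Kᵢ = 2.037 — both > 1, two phases present.
Newton–Raphson from ψ = 0.5:
  ψ = 0.500: g = -0.1981, g' = -0.903 → ψ = 0.281
  ψ = 0.281: g = -0.0113, g' = -0.850 → ψ = 0.267
Converged at ψ = 0.267.
Compositions from xᵢ = zᵢ/(1+ψ(Kᵢ−1)), yᵢ = Kᵢxᵢ:
  1: x = 0.078, y = 0.301
  2: x = 0.338, y = 0.543
  3: x = 0.583, y = 0.156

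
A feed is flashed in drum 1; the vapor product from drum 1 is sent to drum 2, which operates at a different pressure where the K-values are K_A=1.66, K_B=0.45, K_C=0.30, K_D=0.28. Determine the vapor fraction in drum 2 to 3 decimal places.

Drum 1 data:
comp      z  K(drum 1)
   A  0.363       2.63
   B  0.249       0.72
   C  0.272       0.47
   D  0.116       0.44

V/F (drum 2) = 0.231

Drum 1:
Let ψ₁ = V/F and solve Σ zᵢ(Kᵢ−1)/(1+ψ₁(Kᵢ−1)) = 0.
g(0) = ΣzᵢKᵢ − 1 = 0.313 and g(1) = 1 − Σzᵢ/Kᵢ = -0.326, so a root lies in (0, 1).
Iterate (Newton) starting at ψ₁ = 0.36:
  ψ₁ = 0.360: g = 0.0358, g' = -0.581 → ψ₁ = 0.422
  ψ₁ = 0.422: g = 0.0009, g' = -0.553 → ψ₁ = 0.423
Converged at ψ₁ = 0.423.
Drum-1 compositions:
  A: x = 0.215, y = 0.565
  B: x = 0.282, y = 0.203
  C: x = 0.351, y = 0.165
  D: x = 0.152, y = 0.067
Drum-2 feed = drum-1 vapor: z₂ = (0.5649, 0.2034, 0.1648, 0.0669).
Drum 2:
Rachford–Rice: g(ψ₂) = Σ zᵢ(Kᵢ−1)/(1+ψ₂(Kᵢ−1)) = 0.
Feasibility: ΣzᵢKᵢ = 1.097, Σzᵢ/Kᵢ = 1.581 — both > 1, two phases present.
Newton–Raphson from ψ₂ = 0.5:
  ψ₂ = 0.500: g = -0.1267, g' = -0.532 → ψ₂ = 0.262
  ψ₂ = 0.262: g = -0.0134, g' = -0.437 → ψ₂ = 0.231
Converged at ψ₂ = 0.231.
  A: x = 0.490, y = 0.814
  B: x = 0.233, y = 0.105
  C: x = 0.197, y = 0.059
  D: x = 0.080, y = 0.022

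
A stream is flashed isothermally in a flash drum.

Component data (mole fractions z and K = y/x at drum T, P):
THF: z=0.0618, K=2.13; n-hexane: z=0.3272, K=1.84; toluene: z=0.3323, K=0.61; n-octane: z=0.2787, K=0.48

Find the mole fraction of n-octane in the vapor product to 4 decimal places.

Rachford–Rice: g(V/F) = Σ zᵢ(Kᵢ−1)/(1+V/F(Kᵢ−1)) = 0.
Check two-phase: ΣzᵢKᵢ = 1.0702 > 1 and Σzᵢ/Kᵢ = 1.3322 > 1, so g(0) = 0.0702 > 0 and g(1) = -0.3322 < 0.
Newton–Raphson from V/F = 0.5:
  V/F = 0.5000: g = -0.11866, g' = -0.3623 → V/F = 0.1725
  V/F = 0.1725: g = 0.00035, g' = -0.3804 → V/F = 0.1734
Converged at V/F = 0.1734.
Compositions from xᵢ = zᵢ/(1+V/F(Kᵢ−1)), yᵢ = Kᵢxᵢ:
  THF: x = 0.0517, y = 0.1101
  n-hexane: x = 0.2856, y = 0.5255
  toluene: x = 0.3564, y = 0.2174
  n-octane: x = 0.3063, y = 0.1470

y_n-octane = 0.1470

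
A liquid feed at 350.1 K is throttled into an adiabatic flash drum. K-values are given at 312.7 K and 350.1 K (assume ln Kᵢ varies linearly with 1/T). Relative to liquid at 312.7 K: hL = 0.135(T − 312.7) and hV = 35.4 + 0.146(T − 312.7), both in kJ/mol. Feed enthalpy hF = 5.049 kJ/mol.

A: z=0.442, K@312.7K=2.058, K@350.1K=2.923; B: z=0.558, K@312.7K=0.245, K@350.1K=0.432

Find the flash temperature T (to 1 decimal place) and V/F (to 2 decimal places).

Adiabatic flash: solve Rachford–Rice at each trial T, then check hF = ψ·hV(T) + (1−ψ)·hL(T).
  T = 312.7 K: K = (2.058, 0.245), RR gives ψ = 0.058, H_out = 2.054 kJ/mol
  T = 350.1 K: K = (2.923, 0.432), RR gives ψ = 0.488, H_out = 22.525 kJ/mol
  T = 331.4 K: K = (2.477, 0.331), RR gives ψ = 0.282, H_out = 12.583 kJ/mol
  T = 322.0 K: K = (2.263, 0.286), RR gives ψ = 0.177, H_out = 7.533 kJ/mol
  T = 317.4 K: K = (2.161, 0.265), RR gives ψ = 0.121, H_out = 4.910 kJ/mol
  T = 319.7 K: K = (2.211, 0.275), RR gives ψ = 0.149, H_out = 6.239 kJ/mol
Linear interpolation between T = 317.4 (H_out = 4.910) and T = 319.7 (H_out = 6.239) on hF = 5.049 gives T ≈ 317.6 K, at which ψ = 0.12.

T = 317.6 K, V/F = 0.12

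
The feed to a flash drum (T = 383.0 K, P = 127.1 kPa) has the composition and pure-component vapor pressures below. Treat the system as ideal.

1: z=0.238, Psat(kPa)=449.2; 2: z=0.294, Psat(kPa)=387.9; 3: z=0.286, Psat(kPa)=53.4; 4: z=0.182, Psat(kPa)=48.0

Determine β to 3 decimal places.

β = 0.684

Raoult's law: Kᵢ = Pᵢˢᵃᵗ/P = Pᵢˢᵃᵗ/127.1.
  K_1 = 449.2/127.1 = 3.53423, K_2 = 387.9/127.1 = 3.05193, K_3 = 53.4/127.1 = 0.42014, K_4 = 48.0/127.1 = 0.37766
Let β = V/F and solve Σ zᵢ(Kᵢ−1)/(1+β(Kᵢ−1)) = 0.
Feasibility: ΣzᵢKᵢ = 1.927, Σzᵢ/Kᵢ = 1.326 — both > 1, two phases present.
Newton–Raphson from β = 0.5:
  β = 0.500: g = 0.1658, g' = -0.938 → β = 0.677
  β = 0.677: g = 0.0061, g' = -0.895 → β = 0.684
Converged at β = 0.684.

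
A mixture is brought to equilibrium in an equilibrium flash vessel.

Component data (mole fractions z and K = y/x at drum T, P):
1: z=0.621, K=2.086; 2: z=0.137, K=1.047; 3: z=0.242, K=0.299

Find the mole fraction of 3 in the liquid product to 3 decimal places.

x_3 = 0.531

Newton–Raphson from V/F = 0.5:
  V/F = 0.500: g = 0.1822, g' = -0.590 → V/F = 0.809
  V/F = 0.809: g = -0.0266, g' = -0.842 → V/F = 0.777
  V/F = 0.777: g = -0.0009, g' = -0.790 → V/F = 0.776
Converged at V/F = 0.776.
Compositions from xᵢ = zᵢ/(1+V/F(Kᵢ−1)), yᵢ = Kᵢxᵢ:
  1: x = 0.337, y = 0.703
  2: x = 0.132, y = 0.138
  3: x = 0.531, y = 0.159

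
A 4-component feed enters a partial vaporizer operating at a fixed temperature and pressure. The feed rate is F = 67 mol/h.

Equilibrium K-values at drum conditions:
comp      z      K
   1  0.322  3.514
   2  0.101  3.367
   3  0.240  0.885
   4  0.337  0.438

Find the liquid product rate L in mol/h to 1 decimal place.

Material balance + equilibrium reduce to Σ zᵢ(Kᵢ−1)/(1+ψ(Kᵢ−1)) = 0.
Feasibility: ΣzᵢKᵢ = 1.832, Σzᵢ/Kᵢ = 1.162 — both > 1, two phases present.
Iterate (Newton) starting at ψ = 0.5:
  ψ = 0.500: g = 0.1755, g' = -0.728 → ψ = 0.741
  ψ = 0.741: g = 0.0148, g' = -0.639 → ψ = 0.764
Converged at ψ = 0.764.
Then V = ψ·F = 0.7642·67 = 51.2 mol/h and L = F − V = 15.8 mol/h.

L = 15.8 mol/h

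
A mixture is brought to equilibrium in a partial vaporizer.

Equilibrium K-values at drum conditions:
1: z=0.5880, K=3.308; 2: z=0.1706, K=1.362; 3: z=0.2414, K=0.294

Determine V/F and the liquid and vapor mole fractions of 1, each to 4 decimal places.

Material balance + equilibrium reduce to Σ zᵢ(Kᵢ−1)/(1+V/F(Kᵢ−1)) = 0.
g(0) = ΣzᵢKᵢ − 1 = 1.2484 and g(1) = 1 − Σzᵢ/Kᵢ = -0.1241, so a root lies in (0, 1).
Newton–Raphson from V/F = 0.5:
  V/F = 0.5000: g = 0.41892, g' = -0.9785 → V/F = 0.9281
  V/F = 0.9281: g = -0.01620, g' = -1.3421 → V/F = 0.9160
  V/F = 0.9160: g = -0.00026, g' = -1.2996 → V/F = 0.9158
Converged at V/F = 0.9158.
Compositions from xᵢ = zᵢ/(1+V/F(Kᵢ−1)), yᵢ = Kᵢxᵢ:
  1: x = 0.1888, y = 0.6247
  2: x = 0.1281, y = 0.1745
  3: x = 0.6830, y = 0.2008

V/F = 0.9158, x_1 = 0.1888, y_1 = 0.6247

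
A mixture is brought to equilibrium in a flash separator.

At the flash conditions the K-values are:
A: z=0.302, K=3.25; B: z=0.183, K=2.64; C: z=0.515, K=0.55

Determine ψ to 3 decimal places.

ψ = 0.819

Rachford–Rice: g(ψ) = Σ zᵢ(Kᵢ−1)/(1+ψ(Kᵢ−1)) = 0.
Check two-phase: ΣzᵢKᵢ = 1.748 > 1 and Σzᵢ/Kᵢ = 1.099 > 1, so g(0) = 0.748 > 0 and g(1) = -0.099 < 0.
Newton–Raphson from ψ = 0.5:
  ψ = 0.500: g = 0.1856, g' = -0.661 → ψ = 0.781
  ψ = 0.781: g = 0.0207, g' = -0.544 → ψ = 0.819
Converged at ψ = 0.819.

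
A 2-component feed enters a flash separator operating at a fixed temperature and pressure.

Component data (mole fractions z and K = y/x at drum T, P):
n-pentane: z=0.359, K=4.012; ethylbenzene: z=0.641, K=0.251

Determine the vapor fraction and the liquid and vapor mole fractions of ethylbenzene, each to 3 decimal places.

Rachford–Rice: g(ψ) = Σ zᵢ(Kᵢ−1)/(1+ψ(Kᵢ−1)) = 0.
Feasibility: ΣzᵢKᵢ = 1.601, Σzᵢ/Kᵢ = 2.643 — both > 1, two phases present.
Binary case is linear: z₁(K₁−1)(1+ψ(K₂−1)) + z₂(K₂−1)(1+ψ(K₁−1)) = 0
⇒ ψ = [z₁(K₁−1)+z₂(K₂−1)] / [−(K₁−1)(K₂−1)] = 0.6012/2.2560 = 0.266
Compositions from xᵢ = zᵢ/(1+ψ(Kᵢ−1)), yᵢ = Kᵢxᵢ:
  n-pentane: x = 0.199, y = 0.799
  ethylbenzene: x = 0.801, y = 0.201

ψ = 0.266, x_ethylbenzene = 0.801, y_ethylbenzene = 0.201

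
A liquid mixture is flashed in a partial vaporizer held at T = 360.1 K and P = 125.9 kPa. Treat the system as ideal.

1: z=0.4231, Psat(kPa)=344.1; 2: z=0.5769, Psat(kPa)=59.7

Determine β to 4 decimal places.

β = 0.4718

Raoult's law: Kᵢ = Pᵢˢᵃᵗ/P = Pᵢˢᵃᵗ/125.9.
  K_1 = 344.1/125.9 = 2.733122, K_2 = 59.7/125.9 = 0.474186
Material balance + equilibrium reduce to Σ zᵢ(Kᵢ−1)/(1+β(Kᵢ−1)) = 0.
Feasibility: ΣzᵢKᵢ = 1.4299, Σzᵢ/Kᵢ = 1.3714 — both > 1, two phases present.
Iterate (Newton) starting at β = 0.5:
  β = 0.5000: g = -0.01869, g' = -0.6583 → β = 0.4716
  β = 0.4716: g = 0.00011, g' = -0.6668 → β = 0.4718
Converged at β = 0.4718.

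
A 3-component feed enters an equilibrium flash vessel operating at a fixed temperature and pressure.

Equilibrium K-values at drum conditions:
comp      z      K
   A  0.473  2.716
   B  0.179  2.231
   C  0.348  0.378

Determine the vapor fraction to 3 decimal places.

ψ = 0.826

Rachford–Rice: g(ψ) = Σ zᵢ(Kᵢ−1)/(1+ψ(Kᵢ−1)) = 0.
g(0) = ΣzᵢKᵢ − 1 = 0.816 and g(1) = 1 − Σzᵢ/Kᵢ = -0.175, so a root lies in (0, 1).
Newton–Raphson from ψ = 0.57:
  ψ = 0.570: g = 0.2045, g' = -0.773 → ψ = 0.835
  ψ = 0.835: g = -0.0077, g' = -0.884 → ψ = 0.826
Converged at ψ = 0.826.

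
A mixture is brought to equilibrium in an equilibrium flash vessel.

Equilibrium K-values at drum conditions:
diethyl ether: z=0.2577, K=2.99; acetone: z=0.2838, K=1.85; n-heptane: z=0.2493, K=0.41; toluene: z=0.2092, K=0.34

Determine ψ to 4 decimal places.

ψ = 0.5158

Material balance + equilibrium reduce to Σ zᵢ(Kᵢ−1)/(1+ψ(Kᵢ−1)) = 0.
Check two-phase: ΣzᵢKᵢ = 1.4689 > 1 and Σzᵢ/Kᵢ = 1.4629 > 1, so g(0) = 0.4689 > 0 and g(1) = -0.4629 < 0.
Newton–Raphson from ψ = 0.5:
  ψ = 0.5000: g = 0.01163, g' = -0.7350 → ψ = 0.5158
Converged at ψ = 0.5158.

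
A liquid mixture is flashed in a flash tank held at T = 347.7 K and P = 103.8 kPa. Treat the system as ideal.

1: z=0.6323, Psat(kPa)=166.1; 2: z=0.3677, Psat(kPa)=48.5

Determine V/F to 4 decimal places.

V/F = 0.5742

Raoult's law: Kᵢ = Pᵢˢᵃᵗ/P = Pᵢˢᵃᵗ/103.8.
  K_1 = 166.1/103.8 = 1.600193, K_2 = 48.5/103.8 = 0.467245
Rachford–Rice: g(V/F) = Σ zᵢ(Kᵢ−1)/(1+V/F(Kᵢ−1)) = 0.
Check two-phase: ΣzᵢKᵢ = 1.1836 > 1 and Σzᵢ/Kᵢ = 1.1821 > 1, so g(0) = 0.1836 > 0 and g(1) = -0.1821 < 0.
Binary case is linear: z₁(K₁−1)(1+V/F(K₂−1)) + z₂(K₂−1)(1+V/F(K₁−1)) = 0
⇒ V/F = [z₁(K₁−1)+z₂(K₂−1)] / [−(K₁−1)(K₂−1)] = 0.18361/0.31976 = 0.5742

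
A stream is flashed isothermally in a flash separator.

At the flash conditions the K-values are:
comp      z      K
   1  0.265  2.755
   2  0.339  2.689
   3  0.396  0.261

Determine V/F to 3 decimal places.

Iterate (Newton) starting at V/F = 0.45:
  V/F = 0.450: g = 0.1467, g' = -1.052 → V/F = 0.589
  V/F = 0.589: g = -0.0029, g' = -1.119 → V/F = 0.587
Converged at V/F = 0.587.

V/F = 0.587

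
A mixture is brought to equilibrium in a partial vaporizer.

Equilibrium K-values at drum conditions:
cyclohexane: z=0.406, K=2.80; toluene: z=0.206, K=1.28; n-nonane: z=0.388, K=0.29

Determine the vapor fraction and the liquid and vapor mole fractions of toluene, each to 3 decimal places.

ψ = 0.510, x_toluene = 0.180, y_toluene = 0.231

Let ψ = V/F and solve Σ zᵢ(Kᵢ−1)/(1+ψ(Kᵢ−1)) = 0.
Feasibility: ΣzᵢKᵢ = 1.513, Σzᵢ/Kᵢ = 1.644 — both > 1, two phases present.
Newton–Raphson from ψ = 0.54:
  ψ = 0.540: g = -0.0261, g' = -0.865 → ψ = 0.510
Converged at ψ = 0.510.
Compositions from xᵢ = zᵢ/(1+ψ(Kᵢ−1)), yᵢ = Kᵢxᵢ:
  cyclohexane: x = 0.212, y = 0.593
  toluene: x = 0.180, y = 0.231
  n-nonane: x = 0.608, y = 0.176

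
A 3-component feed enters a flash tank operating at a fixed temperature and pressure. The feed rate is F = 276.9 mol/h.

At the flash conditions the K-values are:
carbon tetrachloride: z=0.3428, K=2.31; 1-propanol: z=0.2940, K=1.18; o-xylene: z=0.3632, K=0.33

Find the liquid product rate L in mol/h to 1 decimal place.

Iterate (Newton) starting at ψ = 0.48:
  ψ = 0.4800: g = -0.03429, g' = -0.5841 → ψ = 0.4213
  ψ = 0.4213: g = -0.00049, g' = -0.5690 → ψ = 0.4204
Converged at ψ = 0.4204.
Then V = ψ·F = 0.4204·276.9 = 116.4 mol/h and L = F − V = 160.5 mol/h.

L = 160.5 mol/h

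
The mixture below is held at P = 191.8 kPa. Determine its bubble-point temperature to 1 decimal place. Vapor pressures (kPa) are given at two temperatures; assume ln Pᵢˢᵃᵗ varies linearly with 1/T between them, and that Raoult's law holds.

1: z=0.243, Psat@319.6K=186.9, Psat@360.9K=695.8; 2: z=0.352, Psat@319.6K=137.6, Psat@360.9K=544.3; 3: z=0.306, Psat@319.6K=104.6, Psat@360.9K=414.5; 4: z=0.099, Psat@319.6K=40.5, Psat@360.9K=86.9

T = 330.6 K

Bubble-point temperature: ΣzᵢPᵢˢᵃᵗ(T) = P. Interpolate ln Pᵢˢᵃᵗ = aᵢ + bᵢ/T.
  T = 319.6 K: ΣzᵢPᵢˢᵃᵗ = 129.87 kPa
  T = 360.9 K: ΣzᵢPᵢˢᵃᵗ = 496.11 kPa
  T = 340.2 K: ΣzᵢPᵢˢᵃᵗ = 263.65 kPa
  T = 329.9 K: ΣzᵢPᵢˢᵃᵗ = 187.03 kPa
  T = 335.0 K: ΣzᵢPᵢˢᵃᵗ = 222.26 kPa
  T = 332.4 K: ΣzᵢPᵢˢᵃᵗ = 203.67 kPa
Interpolating between 329.9 K and 332.4 K gives T ≈ 330.6 K.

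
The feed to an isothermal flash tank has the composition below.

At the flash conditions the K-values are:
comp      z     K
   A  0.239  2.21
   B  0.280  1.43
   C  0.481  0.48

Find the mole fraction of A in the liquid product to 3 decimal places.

Newton iteration, ψ⁰ = 0.42:
  ψ = 0.420: g = -0.0263, g' = -0.404 → ψ = 0.355
Converged at ψ = 0.355.
Compositions from xᵢ = zᵢ/(1+ψ(Kᵢ−1)), yᵢ = Kᵢxᵢ:
  A: x = 0.167, y = 0.369
  B: x = 0.243, y = 0.347
  C: x = 0.590, y = 0.283

x_A = 0.167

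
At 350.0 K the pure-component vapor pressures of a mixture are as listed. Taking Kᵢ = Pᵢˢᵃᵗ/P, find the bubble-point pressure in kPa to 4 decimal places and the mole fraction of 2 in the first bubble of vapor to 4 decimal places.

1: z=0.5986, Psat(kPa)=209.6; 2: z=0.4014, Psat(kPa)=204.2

Pbub = 207.4324 kPa, y_2 = 0.3951

At the bubble point ψ → 0, so ΣzᵢKᵢ = 1 with Kᵢ = Pᵢˢᵃᵗ/P ⇒ P = ΣzᵢPᵢˢᵃᵗ.
P = 0.5986·209.6 + 0.4014·204.2 = 207.4324 kPa
yᵢ = zᵢPᵢˢᵃᵗ/P ⇒ y_2 = 0.4014·204.2/207.4324 = 0.3951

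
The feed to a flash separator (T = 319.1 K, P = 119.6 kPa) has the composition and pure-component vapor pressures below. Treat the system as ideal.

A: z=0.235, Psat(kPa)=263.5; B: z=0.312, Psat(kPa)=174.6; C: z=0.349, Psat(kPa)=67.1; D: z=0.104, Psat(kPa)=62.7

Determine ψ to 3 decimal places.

Raoult's law: Kᵢ = Pᵢˢᵃᵗ/P = Pᵢˢᵃᵗ/119.6.
  K_A = 263.5/119.6 = 2.20318, K_B = 174.6/119.6 = 1.45987, K_C = 67.1/119.6 = 0.56104, K_D = 62.7/119.6 = 0.52425
Material balance + equilibrium reduce to Σ zᵢ(Kᵢ−1)/(1+ψ(Kᵢ−1)) = 0.
Check two-phase: ΣzᵢKᵢ = 1.224 > 1 and Σzᵢ/Kᵢ = 1.141 > 1, so g(0) = 0.224 > 0 and g(1) = -0.141 < 0.
Newton iteration, ψ⁰ = 0.5:
  ψ = 0.500: g = 0.0320, g' = -0.327 → ψ = 0.598
Converged at ψ = 0.598.

ψ = 0.598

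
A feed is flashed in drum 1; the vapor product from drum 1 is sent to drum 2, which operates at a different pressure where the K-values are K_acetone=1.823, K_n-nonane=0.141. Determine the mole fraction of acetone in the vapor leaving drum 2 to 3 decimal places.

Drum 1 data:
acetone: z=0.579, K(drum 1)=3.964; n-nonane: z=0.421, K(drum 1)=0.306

y_acetone (drum 2) = 0.931

Drum 1:
Binary case is linear: z₁(K₁−1)(1+ψ₁(K₂−1)) + z₂(K₂−1)(1+ψ₁(K₁−1)) = 0
⇒ ψ₁ = [z₁(K₁−1)+z₂(K₂−1)] / [−(K₁−1)(K₂−1)] = 1.4240/2.0570 = 0.692
Drum-1 compositions:
  acetone: x = 0.190, y = 0.752
  n-nonane: x = 0.810, y = 0.248
Drum-2 feed = drum-1 vapor: z₂ = (0.7521, 0.2479).
Drum 2:
Binary case is linear: z₁(K₁−1)(1+ψ₂(K₂−1)) + z₂(K₂−1)(1+ψ₂(K₁−1)) = 0
⇒ ψ₂ = [z₁(K₁−1)+z₂(K₂−1)] / [−(K₁−1)(K₂−1)] = 0.4060/0.7070 = 0.574
  acetone: x = 0.511, y = 0.931
  n-nonane: x = 0.489, y = 0.069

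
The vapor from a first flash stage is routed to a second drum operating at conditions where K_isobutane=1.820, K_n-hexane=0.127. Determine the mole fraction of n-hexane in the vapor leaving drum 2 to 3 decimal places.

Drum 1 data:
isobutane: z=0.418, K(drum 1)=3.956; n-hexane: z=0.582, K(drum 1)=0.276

y_n-hexane (drum 2) = 0.062

Drum 1:
Material balance + equilibrium reduce to Σ zᵢ(Kᵢ−1)/(1+ψ₁(Kᵢ−1)) = 0.
Check two-phase: ΣzᵢKᵢ = 1.814 > 1 and Σzᵢ/Kᵢ = 2.214 > 1, so g(0) = 0.814 > 0 and g(1) = -1.214 < 0.
Binary case is linear: z₁(K₁−1)(1+ψ₁(K₂−1)) + z₂(K₂−1)(1+ψ₁(K₁−1)) = 0
⇒ ψ₁ = [z₁(K₁−1)+z₂(K₂−1)] / [−(K₁−1)(K₂−1)] = 0.8142/2.1401 = 0.380
Drum-1 compositions:
  isobutane: x = 0.197, y = 0.778
  n-hexane: x = 0.803, y = 0.222
Drum-2 feed = drum-1 vapor: z₂ = (0.7783, 0.2217).
Drum 2:
Rachford–Rice: g(ψ₂) = Σ zᵢ(Kᵢ−1)/(1+ψ₂(Kᵢ−1)) = 0.
Check two-phase: ΣzᵢKᵢ = 1.445 > 1 and Σzᵢ/Kᵢ = 2.173 > 1, so g(0) = 0.445 > 0 and g(1) = -1.173 < 0.
Binary case is linear: z₁(K₁−1)(1+ψ₂(K₂−1)) + z₂(K₂−1)(1+ψ₂(K₁−1)) = 0
⇒ ψ₂ = [z₁(K₁−1)+z₂(K₂−1)] / [−(K₁−1)(K₂−1)] = 0.4447/0.7159 = 0.621
  isobutane: x = 0.516, y = 0.938
  n-hexane: x = 0.484, y = 0.062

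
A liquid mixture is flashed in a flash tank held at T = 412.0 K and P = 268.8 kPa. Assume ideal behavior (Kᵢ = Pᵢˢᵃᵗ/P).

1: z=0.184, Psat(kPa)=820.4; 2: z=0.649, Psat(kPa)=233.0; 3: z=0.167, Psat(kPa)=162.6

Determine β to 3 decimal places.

β = 0.549

Raoult's law: Kᵢ = Pᵢˢᵃᵗ/P = Pᵢˢᵃᵗ/268.8.
  K_1 = 820.4/268.8 = 3.05208, K_2 = 233.0/268.8 = 0.86682, K_3 = 162.6/268.8 = 0.60491
Rachford–Rice: g(β) = Σ zᵢ(Kᵢ−1)/(1+β(Kᵢ−1)) = 0.
Feasibility: ΣzᵢKᵢ = 1.225, Σzᵢ/Kᵢ = 1.085 — both > 1, two phases present.
Newton–Raphson from β = 0.5:
  β = 0.500: g = 0.0115, g' = -0.242 → β = 0.548
  β = 0.548: g = 0.0004, g' = -0.228 → β = 0.549
Converged at β = 0.549.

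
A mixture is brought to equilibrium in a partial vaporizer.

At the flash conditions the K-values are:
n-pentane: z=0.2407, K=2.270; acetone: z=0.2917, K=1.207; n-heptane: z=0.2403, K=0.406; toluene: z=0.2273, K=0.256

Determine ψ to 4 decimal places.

ψ = 0.0928

Rachford–Rice: g(ψ) = Σ zᵢ(Kᵢ−1)/(1+ψ(Kᵢ−1)) = 0.
Check two-phase: ΣzᵢKᵢ = 1.0542 > 1 and Σzᵢ/Kᵢ = 1.8275 > 1, so g(0) = 0.0542 > 0 and g(1) = -0.8275 < 0.
Iterate (Newton) starting at ψ = 0.5:
  ψ = 0.5000: g = -0.23064, g' = -0.6461 → ψ = 0.1430
  ψ = 0.1430: g = -0.02789, g' = -0.5487 → ψ = 0.0922
  ψ = 0.0922: g = 0.00033, g' = -0.5631 → ψ = 0.0928
Converged at ψ = 0.0928.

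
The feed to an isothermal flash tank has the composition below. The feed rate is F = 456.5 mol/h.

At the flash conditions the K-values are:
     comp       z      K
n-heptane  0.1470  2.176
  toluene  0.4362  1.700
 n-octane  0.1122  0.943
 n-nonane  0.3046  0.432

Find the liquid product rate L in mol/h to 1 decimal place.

Let ψ = V/F and solve Σ zᵢ(Kᵢ−1)/(1+ψ(Kᵢ−1)) = 0.
Feasibility: ΣzᵢKᵢ = 1.2988, Σzᵢ/Kᵢ = 1.1482 — both > 1, two phases present.
Newton iteration, ψ⁰ = 0.5:
  ψ = 0.5000: g = 0.08682, g' = -0.3900 → ψ = 0.7226
  ψ = 0.7226: g = -0.00391, g' = -0.4368 → ψ = 0.7137
  ψ = 0.7137: g = -0.00002, g' = -0.4335 → ψ = 0.7136
Converged at ψ = 0.7136.
Then V = ψ·F = 0.7136·456.5 = 325.8 mol/h and L = F − V = 130.7 mol/h.

L = 130.7 mol/h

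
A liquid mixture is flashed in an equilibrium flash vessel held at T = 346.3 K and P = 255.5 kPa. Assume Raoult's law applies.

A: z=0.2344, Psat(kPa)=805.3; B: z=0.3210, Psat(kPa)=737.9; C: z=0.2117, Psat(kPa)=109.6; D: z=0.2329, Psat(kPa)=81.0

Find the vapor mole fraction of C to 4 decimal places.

Raoult's law: Kᵢ = Pᵢˢᵃᵗ/P = Pᵢˢᵃᵗ/255.5.
  K_A = 805.3/255.5 = 3.151859, K_B = 737.9/255.5 = 2.888063, K_C = 109.6/255.5 = 0.428963, K_D = 81.0/255.5 = 0.317025
Newton–Raphson from V/F = 0.5:
  V/F = 0.5000: g = 0.14398, g' = -0.9404 → V/F = 0.6531
  V/F = 0.6531: g = 0.00116, g' = -0.9467 → V/F = 0.6543
Converged at V/F = 0.6543.
Compositions from xᵢ = zᵢ/(1+V/F(Kᵢ−1)), yᵢ = Kᵢxᵢ:
  A: x = 0.0973, y = 0.3068
  B: x = 0.1436, y = 0.4147
  C: x = 0.3380, y = 0.1450
  D: x = 0.4211, y = 0.1335

y_C = 0.1450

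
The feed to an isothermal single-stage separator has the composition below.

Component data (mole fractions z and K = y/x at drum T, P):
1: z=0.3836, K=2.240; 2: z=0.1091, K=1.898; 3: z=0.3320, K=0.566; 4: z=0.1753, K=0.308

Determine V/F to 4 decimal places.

V/F = 0.4853

Newton–Raphson from V/F = 0.5:
  V/F = 0.5000: g = -0.00827, g' = -0.5649 → V/F = 0.4854
  V/F = 0.4854: g = -0.00001, g' = -0.5632 → V/F = 0.4853
Converged at V/F = 0.4853.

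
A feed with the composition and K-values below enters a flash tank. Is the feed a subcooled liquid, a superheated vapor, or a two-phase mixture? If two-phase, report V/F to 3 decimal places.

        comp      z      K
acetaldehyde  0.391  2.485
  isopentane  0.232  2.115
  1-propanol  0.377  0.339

two-phase, V/F = 0.660

ΣzᵢKᵢ = 1.590; Σzᵢ/Kᵢ = 1.379.
Both exceed 1, so a two-phase solution exists.
Let ψ = V/F and solve Σ zᵢ(Kᵢ−1)/(1+ψ(Kᵢ−1)) = 0.
Newton–Raphson from ψ = 0.5:
  ψ = 0.500: g = 0.1271, g' = -0.770 → ψ = 0.665
  ψ = 0.665: g = -0.0039, g' = -0.838 → ψ = 0.660
Converged at ψ = 0.660.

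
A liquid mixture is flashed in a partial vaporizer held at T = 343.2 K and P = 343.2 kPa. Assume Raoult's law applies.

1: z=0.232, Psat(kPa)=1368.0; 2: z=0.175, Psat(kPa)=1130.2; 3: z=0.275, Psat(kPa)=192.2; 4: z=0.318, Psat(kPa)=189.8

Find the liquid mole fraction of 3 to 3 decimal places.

x_3 = 0.396

Raoult's law: Kᵢ = Pᵢˢᵃᵗ/P = Pᵢˢᵃᵗ/343.2.
  K_1 = 1368.0/343.2 = 3.98601, K_2 = 1130.2/343.2 = 3.29312, K_3 = 192.2/343.2 = 0.56002, K_4 = 189.8/343.2 = 0.55303
Material balance + equilibrium reduce to Σ zᵢ(Kᵢ−1)/(1+β(Kᵢ−1)) = 0.
g(0) = ΣzᵢKᵢ − 1 = 0.831 and g(1) = 1 − Σzᵢ/Kᵢ = -0.177, so a root lies in (0, 1).
Newton iteration, β⁰ = 0.58:
  β = 0.580: g = 0.0715, g' = -0.658 → β = 0.689
  β = 0.689: g = 0.0034, g' = -0.602 → β = 0.694
Converged at β = 0.694.
Compositions from xᵢ = zᵢ/(1+β(Kᵢ−1)), yᵢ = Kᵢxᵢ:
  1: x = 0.076, y = 0.301
  2: x = 0.068, y = 0.222
  3: x = 0.396, y = 0.222
  4: x = 0.461, y = 0.255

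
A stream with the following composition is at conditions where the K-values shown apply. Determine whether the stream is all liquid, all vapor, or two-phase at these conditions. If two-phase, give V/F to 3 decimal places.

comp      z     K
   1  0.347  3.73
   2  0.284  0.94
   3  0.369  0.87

ΣzᵢKᵢ = 1.882; Σzᵢ/Kᵢ = 0.819.
Since Σzᵢ/Kᵢ < 1 the mixture is above its dew point — single vapor phase.

all vapor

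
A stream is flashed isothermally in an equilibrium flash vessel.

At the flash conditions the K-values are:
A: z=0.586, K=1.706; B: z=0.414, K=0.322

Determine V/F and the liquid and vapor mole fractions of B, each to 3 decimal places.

V/F = 0.278, x_B = 0.510, y_B = 0.164

Rachford–Rice: g(V/F) = Σ zᵢ(Kᵢ−1)/(1+V/F(Kᵢ−1)) = 0.
Check two-phase: ΣzᵢKᵢ = 1.133 > 1 and Σzᵢ/Kᵢ = 1.629 > 1, so g(0) = 0.133 > 0 and g(1) = -0.629 < 0.
Binary case is linear: z₁(K₁−1)(1+V/F(K₂−1)) + z₂(K₂−1)(1+V/F(K₁−1)) = 0
⇒ V/F = [z₁(K₁−1)+z₂(K₂−1)] / [−(K₁−1)(K₂−1)] = 0.1330/0.4787 = 0.278
Compositions from xᵢ = zᵢ/(1+V/F(Kᵢ−1)), yᵢ = Kᵢxᵢ:
  A: x = 0.490, y = 0.836
  B: x = 0.510, y = 0.164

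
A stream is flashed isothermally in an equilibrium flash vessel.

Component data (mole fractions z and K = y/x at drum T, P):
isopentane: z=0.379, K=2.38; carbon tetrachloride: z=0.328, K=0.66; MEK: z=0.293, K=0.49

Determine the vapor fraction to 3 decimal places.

ψ = 0.444

Material balance + equilibrium reduce to Σ zᵢ(Kᵢ−1)/(1+ψ(Kᵢ−1)) = 0.
Check two-phase: ΣzᵢKᵢ = 1.262 > 1 and Σzᵢ/Kᵢ = 1.254 > 1, so g(0) = 0.262 > 0 and g(1) = -0.254 < 0.
Newton–Raphson from ψ = 0.48:
  ψ = 0.480: g = -0.0165, g' = -0.449 → ψ = 0.443
  ψ = 0.443: g = 0.0002, g' = -0.458 → ψ = 0.444
Converged at ψ = 0.444.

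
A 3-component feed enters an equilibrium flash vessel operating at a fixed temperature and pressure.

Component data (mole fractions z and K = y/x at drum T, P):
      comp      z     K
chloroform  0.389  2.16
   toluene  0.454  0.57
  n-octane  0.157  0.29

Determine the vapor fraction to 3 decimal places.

ψ = 0.242

Newton–Raphson from ψ = 0.55:
  ψ = 0.550: g = -0.1631, g' = -0.552 → ψ = 0.255
  ψ = 0.255: g = -0.0069, g' = -0.536 → ψ = 0.242
Converged at ψ = 0.242.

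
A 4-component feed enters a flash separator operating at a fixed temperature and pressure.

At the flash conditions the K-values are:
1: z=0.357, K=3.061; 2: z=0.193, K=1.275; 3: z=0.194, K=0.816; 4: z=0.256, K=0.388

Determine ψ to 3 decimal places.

ψ = 0.753

Rachford–Rice: g(ψ) = Σ zᵢ(Kᵢ−1)/(1+ψ(Kᵢ−1)) = 0.
Check two-phase: ΣzᵢKᵢ = 1.596 > 1 and Σzᵢ/Kᵢ = 1.166 > 1, so g(0) = 0.596 > 0 and g(1) = -0.166 < 0.
Newton–Raphson from ψ = 0.5:
  ψ = 0.500: g = 0.1440, g' = -0.586 → ψ = 0.746
  ψ = 0.746: g = 0.0046, g' = -0.579 → ψ = 0.753
Converged at ψ = 0.753.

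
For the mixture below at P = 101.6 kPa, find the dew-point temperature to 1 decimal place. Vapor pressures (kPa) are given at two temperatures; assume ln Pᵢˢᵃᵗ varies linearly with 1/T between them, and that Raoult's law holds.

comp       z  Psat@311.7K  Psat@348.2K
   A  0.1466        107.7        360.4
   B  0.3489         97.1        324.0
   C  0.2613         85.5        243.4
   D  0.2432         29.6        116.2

T = 325.3 K

Dew-point temperature: Σzᵢ·P/Pᵢˢᵃᵗ(T) = 1. Interpolate ln Pᵢˢᵃᵗ = aᵢ + bᵢ/T.
  T = 311.7 K: ΣzᵢP/Pᵢˢᵃᵗ = 1.6486
  T = 348.2 K: ΣzᵢP/Pᵢˢᵃᵗ = 0.4725
  T = 329.9 K: ΣzᵢP/Pᵢˢᵃᵗ = 0.8523
  T = 320.8 K: ΣzᵢP/Pᵢˢᵃᵗ = 1.1737
  T = 325.4 K: ΣzᵢP/Pᵢˢᵃᵗ = 0.9961
  T = 323.1 K: ΣzᵢP/Pᵢˢᵃᵗ = 1.0806
Interpolating between 323.1 K and 325.4 K gives T ≈ 325.3 K.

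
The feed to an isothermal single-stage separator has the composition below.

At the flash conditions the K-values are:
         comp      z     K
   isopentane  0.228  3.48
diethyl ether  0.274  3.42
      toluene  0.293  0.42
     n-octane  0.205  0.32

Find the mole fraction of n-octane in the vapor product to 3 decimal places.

Material balance + equilibrium reduce to Σ zᵢ(Kᵢ−1)/(1+ψ(Kᵢ−1)) = 0.
Check two-phase: ΣzᵢKᵢ = 1.919 > 1 and Σzᵢ/Kᵢ = 1.484 > 1, so g(0) = 0.919 > 0 and g(1) = -0.484 < 0.
Newton iteration, ψ⁰ = 0.5:
  ψ = 0.500: g = 0.1019, g' = -1.021 → ψ = 0.600
  ψ = 0.600: g = 0.0018, g' = -0.996 → ψ = 0.602
Converged at ψ = 0.602.
Compositions from xᵢ = zᵢ/(1+ψ(Kᵢ−1)), yᵢ = Kᵢxᵢ:
  isopentane: x = 0.091, y = 0.318
  diethyl ether: x = 0.112, y = 0.382
  toluene: x = 0.450, y = 0.189
  n-octane: x = 0.347, y = 0.111

y_n-octane = 0.111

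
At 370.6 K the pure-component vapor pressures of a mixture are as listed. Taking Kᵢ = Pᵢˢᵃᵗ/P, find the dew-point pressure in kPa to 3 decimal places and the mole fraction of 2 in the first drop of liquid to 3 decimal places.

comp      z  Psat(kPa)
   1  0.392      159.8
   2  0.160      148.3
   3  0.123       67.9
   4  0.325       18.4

At the dew point ψ → 1, so Σzᵢ/Kᵢ = 1 with Kᵢ = Pᵢˢᵃᵗ/P ⇒ 1/P = Σzᵢ/Pᵢˢᵃᵗ.
1/P = 0.392/159.8 + 0.160/148.3 + 0.123/67.9 + 0.325/18.4 = 0.023006 ⇒ P = 43.466 kPa
xᵢ = zᵢP/Pᵢˢᵃᵗ ⇒ x_2 = 0.160·43.466/148.3 = 0.047

Pdew = 43.466 kPa, x_2 = 0.047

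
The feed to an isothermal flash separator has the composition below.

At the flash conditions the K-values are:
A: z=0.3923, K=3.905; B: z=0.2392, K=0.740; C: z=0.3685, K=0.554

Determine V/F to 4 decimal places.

Iterate (Newton) starting at V/F = 0.7:
  V/F = 0.7000: g = 0.06070, g' = -0.5389 → V/F = 0.8126
  V/F = 0.8126: g = 0.00247, g' = -0.4994 → V/F = 0.8176
Converged at V/F = 0.8176.

V/F = 0.8176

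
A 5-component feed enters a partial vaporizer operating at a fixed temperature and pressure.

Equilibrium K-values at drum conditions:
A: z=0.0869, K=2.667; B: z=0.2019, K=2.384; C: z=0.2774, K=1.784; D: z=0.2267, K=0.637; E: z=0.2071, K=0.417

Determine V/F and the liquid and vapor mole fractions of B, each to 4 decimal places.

Newton–Raphson from V/F = 0.5:
  V/F = 0.5000: g = 0.12944, g' = -0.4797 → V/F = 0.7698
  V/F = 0.7698: g = 0.00111, g' = -0.4925 → V/F = 0.7721
Converged at V/F = 0.7721.
Compositions from xᵢ = zᵢ/(1+V/F(Kᵢ−1)), yᵢ = Kᵢxᵢ:
  A: x = 0.0380, y = 0.1013
  B: x = 0.0976, y = 0.2327
  C: x = 0.1728, y = 0.3083
  D: x = 0.3150, y = 0.2006
  E: x = 0.3766, y = 0.1571

V/F = 0.7721, x_B = 0.0976, y_B = 0.2327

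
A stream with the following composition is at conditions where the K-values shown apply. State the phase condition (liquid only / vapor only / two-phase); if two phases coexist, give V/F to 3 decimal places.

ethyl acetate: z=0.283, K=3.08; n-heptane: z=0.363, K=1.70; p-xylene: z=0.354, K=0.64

vapor only

ΣzᵢKᵢ = 1.715; Σzᵢ/Kᵢ = 0.859.
Since Σzᵢ/Kᵢ < 1 the mixture is above its dew point — single vapor phase.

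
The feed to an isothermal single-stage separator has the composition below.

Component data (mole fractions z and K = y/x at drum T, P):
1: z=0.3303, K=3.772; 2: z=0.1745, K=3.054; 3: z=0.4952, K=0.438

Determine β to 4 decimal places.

Rachford–Rice: g(β) = Σ zᵢ(Kᵢ−1)/(1+β(Kᵢ−1)) = 0.
g(0) = ΣzᵢKᵢ − 1 = 0.9957 and g(1) = 1 − Σzᵢ/Kᵢ = -0.2753, so a root lies in (0, 1).
Newton–Raphson from β = 0.5:
  β = 0.5000: g = 0.17349, g' = -0.9275 → β = 0.6870
  β = 0.6870: g = 0.01054, g' = -0.8425 → β = 0.6995
Converged at β = 0.6995.

β = 0.6995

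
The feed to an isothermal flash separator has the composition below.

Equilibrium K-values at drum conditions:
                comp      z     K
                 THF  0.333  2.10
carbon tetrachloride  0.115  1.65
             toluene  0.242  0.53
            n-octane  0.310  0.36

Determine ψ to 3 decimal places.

ψ = 0.225

Rachford–Rice: g(ψ) = Σ zᵢ(Kᵢ−1)/(1+ψ(Kᵢ−1)) = 0.
Feasibility: ΣzᵢKᵢ = 1.129, Σzᵢ/Kᵢ = 1.546 — both > 1, two phases present.
Newton iteration, ψ⁰ = 0.62:
  ψ = 0.620: g = -0.2184, g' = -0.623 → ψ = 0.269
  ψ = 0.269: g = -0.0237, g' = -0.530 → ψ = 0.225
Converged at ψ = 0.225.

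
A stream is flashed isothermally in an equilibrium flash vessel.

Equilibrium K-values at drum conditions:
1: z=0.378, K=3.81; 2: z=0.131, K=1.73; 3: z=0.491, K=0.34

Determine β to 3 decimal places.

β = 0.527

Rachford–Rice: g(β) = Σ zᵢ(Kᵢ−1)/(1+β(Kᵢ−1)) = 0.
g(0) = ΣzᵢKᵢ − 1 = 0.834 and g(1) = 1 − Σzᵢ/Kᵢ = -0.619, so a root lies in (0, 1).
Iterate (Newton) starting at β = 0.41:
  β = 0.410: g = 0.1229, g' = -1.088 → β = 0.523
  β = 0.523: g = 0.0045, g' = -1.025 → β = 0.527
Converged at β = 0.527.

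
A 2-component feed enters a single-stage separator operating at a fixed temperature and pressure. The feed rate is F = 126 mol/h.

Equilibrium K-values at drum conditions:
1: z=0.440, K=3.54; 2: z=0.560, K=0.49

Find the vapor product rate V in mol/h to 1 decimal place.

V = 80.9 mol/h

Rachford–Rice: g(ψ) = Σ zᵢ(Kᵢ−1)/(1+ψ(Kᵢ−1)) = 0.
g(0) = ΣzᵢKᵢ − 1 = 0.832 and g(1) = 1 − Σzᵢ/Kᵢ = -0.267, so a root lies in (0, 1).
Iterate (Newton) starting at ψ = 0.5:
  ψ = 0.500: g = 0.1090, g' = -0.813 → ψ = 0.634
  ψ = 0.634: g = 0.0061, g' = -0.735 → ψ = 0.642
Converged at ψ = 0.642.
Then V = ψ·F = 0.6423·126 = 80.9 mol/h and L = F − V = 45.1 mol/h.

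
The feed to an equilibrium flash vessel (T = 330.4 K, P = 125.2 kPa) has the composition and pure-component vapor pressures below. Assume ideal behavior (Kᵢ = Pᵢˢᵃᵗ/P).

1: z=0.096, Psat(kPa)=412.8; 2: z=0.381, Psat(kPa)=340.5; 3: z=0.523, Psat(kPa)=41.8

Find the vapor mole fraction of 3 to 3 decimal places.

Raoult's law: Kᵢ = Pᵢˢᵃᵗ/P = Pᵢˢᵃᵗ/125.2.
  K_1 = 412.8/125.2 = 3.29712, K_2 = 340.5/125.2 = 2.71965, K_3 = 41.8/125.2 = 0.33387
Material balance + equilibrium reduce to Σ zᵢ(Kᵢ−1)/(1+ψ(Kᵢ−1)) = 0.
Check two-phase: ΣzᵢKᵢ = 1.527 > 1 and Σzᵢ/Kᵢ = 1.736 > 1, so g(0) = 0.527 > 0 and g(1) = -0.736 < 0.
Iterate (Newton) starting at ψ = 0.56:
  ψ = 0.560: g = -0.1255, g' = -0.980 → ψ = 0.432
  ψ = 0.432: g = -0.0025, g' = -0.956 → ψ = 0.429
Converged at ψ = 0.429.
Compositions from xᵢ = zᵢ/(1+ψ(Kᵢ−1)), yᵢ = Kᵢxᵢ:
  1: x = 0.048, y = 0.159
  2: x = 0.219, y = 0.596
  3: x = 0.732, y = 0.245

y_3 = 0.245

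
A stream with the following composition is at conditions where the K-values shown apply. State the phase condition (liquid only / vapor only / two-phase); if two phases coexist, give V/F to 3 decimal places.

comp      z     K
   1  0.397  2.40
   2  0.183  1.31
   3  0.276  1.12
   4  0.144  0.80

ΣzᵢKᵢ = 1.617; Σzᵢ/Kᵢ = 0.732.
Since Σzᵢ/Kᵢ < 1 the mixture is above its dew point — single vapor phase.

vapor only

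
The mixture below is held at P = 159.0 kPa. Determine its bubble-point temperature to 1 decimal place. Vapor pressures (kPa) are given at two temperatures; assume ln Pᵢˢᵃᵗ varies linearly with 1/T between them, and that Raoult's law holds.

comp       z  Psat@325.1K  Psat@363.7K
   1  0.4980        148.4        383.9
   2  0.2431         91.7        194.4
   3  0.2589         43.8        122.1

T = 340.5 K

Bubble-point temperature: ΣzᵢPᵢˢᵃᵗ(T) = P. Interpolate ln Pᵢˢᵃᵗ = aᵢ + bᵢ/T.
  T = 325.1 K: ΣzᵢPᵢˢᵃᵗ = 107.54 kPa
  T = 363.7 K: ΣzᵢPᵢˢᵃᵗ = 270.05 kPa
  T = 344.4 K: ΣzᵢPᵢˢᵃᵗ = 174.71 kPa
  T = 334.8 K: ΣzᵢPᵢˢᵃᵗ = 138.17 kPa
  T = 339.6 K: ΣzᵢPᵢˢᵃᵗ = 155.61 kPa
  T = 342.0 K: ΣzᵢPᵢˢᵃᵗ = 164.95 kPa
Interpolating between 339.6 K and 342.0 K gives T ≈ 340.5 K.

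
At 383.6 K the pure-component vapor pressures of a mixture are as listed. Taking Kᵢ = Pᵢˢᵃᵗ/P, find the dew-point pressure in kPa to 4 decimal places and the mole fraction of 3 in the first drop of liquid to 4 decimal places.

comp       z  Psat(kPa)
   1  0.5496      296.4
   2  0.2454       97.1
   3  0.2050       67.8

Pdew = 135.0413 kPa, x_3 = 0.4083

At the dew point ψ → 1, so Σzᵢ/Kᵢ = 1 with Kᵢ = Pᵢˢᵃᵗ/P ⇒ 1/P = Σzᵢ/Pᵢˢᵃᵗ.
1/P = 0.5496/296.4 + 0.2454/97.1 + 0.2050/67.8 = 0.0074051 ⇒ P = 135.0413 kPa
xᵢ = zᵢP/Pᵢˢᵃᵗ ⇒ x_3 = 0.2050·135.0413/67.8 = 0.4083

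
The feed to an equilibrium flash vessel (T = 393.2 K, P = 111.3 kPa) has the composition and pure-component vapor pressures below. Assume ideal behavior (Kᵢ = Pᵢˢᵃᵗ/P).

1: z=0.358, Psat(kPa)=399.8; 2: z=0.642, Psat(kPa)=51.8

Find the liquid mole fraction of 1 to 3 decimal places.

Raoult's law: Kᵢ = Pᵢˢᵃᵗ/P = Pᵢˢᵃᵗ/111.3.
  K_1 = 399.8/111.3 = 3.59209, K_2 = 51.8/111.3 = 0.46541
Rachford–Rice: g(V/F) = Σ zᵢ(Kᵢ−1)/(1+V/F(Kᵢ−1)) = 0.
Check two-phase: ΣzᵢKᵢ = 1.585 > 1 and Σzᵢ/Kᵢ = 1.479 > 1, so g(0) = 0.585 > 0 and g(1) = -0.479 < 0.
Iterate (Newton) starting at V/F = 0.49:
  V/F = 0.490: g = -0.0562, g' = -0.804 → V/F = 0.420
  V/F = 0.420: g = 0.0017, g' = -0.856 → V/F = 0.422
Converged at V/F = 0.422.
Compositions from xᵢ = zᵢ/(1+V/F(Kᵢ−1)), yᵢ = Kᵢxᵢ:
  1: x = 0.171, y = 0.614
  2: x = 0.829, y = 0.386

x_1 = 0.171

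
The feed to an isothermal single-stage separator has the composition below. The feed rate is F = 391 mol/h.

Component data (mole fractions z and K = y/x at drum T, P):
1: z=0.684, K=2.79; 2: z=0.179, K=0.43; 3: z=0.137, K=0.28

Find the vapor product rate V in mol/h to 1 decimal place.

Newton iteration, β⁰ = 0.37:
  β = 0.370: g = 0.4728, g' = -1.018 → β = 0.834
  β = 0.834: g = 0.0496, g' = -1.009 → β = 0.883
  β = 0.883: g = -0.0021, g' = -1.101 → β = 0.881
Converged at β = 0.881.
Then V = β·F = 0.8814·391 = 344.6 mol/h and L = F − V = 46.4 mol/h.

V = 344.6 mol/h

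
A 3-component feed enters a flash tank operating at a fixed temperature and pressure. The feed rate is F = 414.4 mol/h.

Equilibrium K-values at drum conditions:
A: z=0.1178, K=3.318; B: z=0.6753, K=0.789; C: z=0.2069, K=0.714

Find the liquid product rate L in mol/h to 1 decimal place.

Material balance + equilibrium reduce to Σ zᵢ(Kᵢ−1)/(1+ψ(Kᵢ−1)) = 0.
Check two-phase: ΣzᵢKᵢ = 1.0714 > 1 and Σzᵢ/Kᵢ = 1.1812 > 1, so g(0) = 0.0714 > 0 and g(1) = -0.1812 < 0.
Newton iteration, ψ⁰ = 0.5:
  ψ = 0.5000: g = -0.10187, g' = -0.1964 → ψ = 0.0000
  ψ = 0.0000: g = 0.07140, g' = -0.6799 → ψ = 0.1050
  ψ = 0.1050: g = 0.01288, g' = -0.4588 → ψ = 0.1331
  ψ = 0.1331: g = 0.00056, g' = -0.4198 → ψ = 0.1344
Converged at ψ = 0.1344.
Then V = ψ·F = 0.1344·414.4 = 55.7 mol/h and L = F − V = 358.7 mol/h.

L = 358.7 mol/h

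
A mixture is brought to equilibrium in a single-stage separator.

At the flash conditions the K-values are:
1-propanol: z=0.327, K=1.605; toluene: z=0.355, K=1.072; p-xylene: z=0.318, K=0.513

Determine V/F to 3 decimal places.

V/F = 0.358

Material balance + equilibrium reduce to Σ zᵢ(Kᵢ−1)/(1+V/F(Kᵢ−1)) = 0.
g(0) = ΣzᵢKᵢ − 1 = 0.069 and g(1) = 1 − Σzᵢ/Kᵢ = -0.155, so a root lies in (0, 1).
Iterate (Newton) starting at V/F = 0.5:
  V/F = 0.500: g = -0.0282, g' = -0.204 → V/F = 0.362
  V/F = 0.362: g = -0.0008, g' = -0.193 → V/F = 0.358
Converged at V/F = 0.358.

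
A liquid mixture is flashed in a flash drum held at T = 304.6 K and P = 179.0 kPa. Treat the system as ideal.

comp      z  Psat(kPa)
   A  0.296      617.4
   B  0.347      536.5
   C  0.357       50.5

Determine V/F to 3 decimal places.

V/F = 0.733

Raoult's law: Kᵢ = Pᵢˢᵃᵗ/P = Pᵢˢᵃᵗ/179.0.
  K_A = 617.4/179.0 = 3.44916, K_B = 536.5/179.0 = 2.99721, K_C = 50.5/179.0 = 0.28212
Rachford–Rice: g(V/F) = Σ zᵢ(Kᵢ−1)/(1+V/F(Kᵢ−1)) = 0.
Check two-phase: ΣzᵢKᵢ = 2.162 > 1 and Σzᵢ/Kᵢ = 1.467 > 1, so g(0) = 1.162 > 0 and g(1) = -0.467 < 0.
Iterate (Newton) starting at V/F = 0.43:
  V/F = 0.430: g = 0.3552, g' = -1.207 → V/F = 0.724
  V/F = 0.724: g = 0.0107, g' = -1.260 → V/F = 0.733
Converged at V/F = 0.733.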